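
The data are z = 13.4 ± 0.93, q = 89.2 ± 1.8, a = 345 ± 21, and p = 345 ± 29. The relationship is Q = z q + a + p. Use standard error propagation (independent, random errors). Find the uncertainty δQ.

Let w = z·q = 1200. δw/w = √((1·δz/z)² + (1·δq/q)²) = √(0.00482 + 0.000407) = 0.0723, so δw = 86.4.
Q = w + a + p: δQ = √(δw² + δa² + δp²) = √(7460 + 441 + 841) = 93.5

93.5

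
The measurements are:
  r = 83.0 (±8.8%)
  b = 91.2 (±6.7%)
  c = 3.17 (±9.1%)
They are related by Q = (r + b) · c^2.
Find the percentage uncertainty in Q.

Let u = r + b = 174. δu = √(δr² + δb²) = √(53.3 + 37.3) = 9.52, so δu/u = 0.0547.
Q is then a monomial in u, c:
δQ/Q = √((δu/u)² + (2·δc/c)²) = √(0.00299 + 0.0331) = 0.190

19.0%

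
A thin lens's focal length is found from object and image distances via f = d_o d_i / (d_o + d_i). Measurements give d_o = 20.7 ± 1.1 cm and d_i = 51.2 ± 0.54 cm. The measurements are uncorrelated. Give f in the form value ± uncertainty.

14.7 ± 0.560 cm

∂f/∂d_o = (d_i/(d_o+d_i))² = 0.507;  ∂f/∂d_i = (d_o/(d_o+d_i))² = 0.0829
δf = √((∂f/∂d_o · δd_o)² + (∂f/∂d_i · δd_i)²) = √(0.311 + 0.00200) = 0.560 cm
f = 14.7 cm.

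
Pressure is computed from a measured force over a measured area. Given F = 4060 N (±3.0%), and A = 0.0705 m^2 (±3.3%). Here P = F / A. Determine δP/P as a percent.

4.46%

For a monomial P ∝ F, A^-1, fractional errors add in quadrature:
  (1·δF/F)² = (1×0.0300)² = 0.000900;  (-1·δA/A)² = (-1×0.0330)² = 0.00109
δP/P = √(0.00199) = 0.0446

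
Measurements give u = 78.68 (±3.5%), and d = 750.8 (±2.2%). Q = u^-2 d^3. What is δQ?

6580

Relative error in a monomial: (δQ/Q)² = Σ (nᵢ · δxᵢ/xᵢ)².
  (-2·δu/u)² = (-2×0.0350)² = 0.00490;  (3·δd/d)² = (3×0.0220)² = 0.00436
δQ/Q = √(0.00926) = 0.0962
Q = 68370, so δQ = 0.0962 × 68370 = 6580.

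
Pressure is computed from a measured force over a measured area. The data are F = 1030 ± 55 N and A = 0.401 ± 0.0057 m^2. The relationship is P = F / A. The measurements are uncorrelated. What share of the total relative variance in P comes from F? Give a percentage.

(δP/P)² = (1·δF/F)² + (-1·δA/A)²
  F term: (1×0.0534)² = 0.00285
  A term: (-1×0.0142)² = 0.000202
Total = 0.00305. Share from F = 0.00285/0.00305 = 0.934.

93.4%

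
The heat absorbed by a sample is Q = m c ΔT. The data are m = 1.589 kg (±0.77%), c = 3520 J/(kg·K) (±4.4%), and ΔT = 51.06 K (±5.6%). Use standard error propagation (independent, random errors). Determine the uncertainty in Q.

For a monomial Q ∝ m, c, ΔT, fractional errors add in quadrature:
  (1·δm/m)² = (1×0.00770)² = 5.93e-05;  (1·δc/c)² = (1×0.0440)² = 0.00194;  (1·δΔT/ΔT)² = (1×0.0560)² = 0.00314
δQ/Q = √(0.00513) = 0.0716
Q = 285600 J, so δQ = 0.0716 × 285600 = 20500 J.

20500 J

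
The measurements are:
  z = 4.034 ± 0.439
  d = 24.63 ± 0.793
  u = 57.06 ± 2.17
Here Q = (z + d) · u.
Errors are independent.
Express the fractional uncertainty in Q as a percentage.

Let w = z + d = 28.66. δw = √(δz² + δd²) = √(0.193 + 0.629) = 0.906, so δw/w = 0.0316.
Q is then a monomial in w, u:
δQ/Q = √((δw/w)² + (1·δu/u)²) = √(0.001000 + 0.00145) = 0.0495

4.95%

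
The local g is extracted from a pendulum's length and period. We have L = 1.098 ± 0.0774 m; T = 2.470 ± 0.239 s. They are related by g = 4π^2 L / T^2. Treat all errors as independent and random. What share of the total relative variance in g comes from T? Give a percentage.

88.3%

(δg/g)² = (1·δL/L)² + (-2·δT/T)²
  L term: (1×0.0705)² = 0.00497
  T term: (-2×0.0968)² = 0.0375
Total = 0.0424. Share from T = 0.0375/0.0424 = 0.883.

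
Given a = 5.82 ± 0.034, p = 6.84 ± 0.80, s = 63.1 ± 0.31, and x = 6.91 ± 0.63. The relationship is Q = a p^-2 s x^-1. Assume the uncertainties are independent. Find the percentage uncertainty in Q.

25.1%

Since Q is a product/quotient, work with relative uncertainties:
  (1·δa/a)² = (1×0.00584)² = 3.41e-05;  (-2·δp/p)² = (-2×0.117)² = 0.0547;  (1·δs/s)² = (1×0.00491)² = 2.41e-05;  (-1·δx/x)² = (-1×0.0912)² = 0.00831
δQ/Q = √(0.0631) = 0.251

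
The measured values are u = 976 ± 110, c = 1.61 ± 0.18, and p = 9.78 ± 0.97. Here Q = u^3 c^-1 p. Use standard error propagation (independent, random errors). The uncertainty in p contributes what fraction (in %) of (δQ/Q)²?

7.20%

(δQ/Q)² = (3·δu/u)² + (-1·δc/c)² + (1·δp/p)²
  u term: (3×0.113)² = 0.114
  c term: (-1×0.112)² = 0.0125
  p term: (1×0.0992)² = 0.00984
Total = 0.137. Share from p = 0.00984/0.137 = 0.0720.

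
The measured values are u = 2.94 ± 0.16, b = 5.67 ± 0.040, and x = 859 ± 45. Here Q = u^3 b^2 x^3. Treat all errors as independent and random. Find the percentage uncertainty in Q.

For a monomial Q ∝ u^3, b^2, x^3, fractional errors add in quadrature:
  (3·δu/u)² = (3×0.0544)² = 0.0267;  (2·δb/b)² = (2×0.00705)² = 0.000199;  (3·δx/x)² = (3×0.0524)² = 0.0247
δQ/Q = √(0.0516) = 0.227

22.7%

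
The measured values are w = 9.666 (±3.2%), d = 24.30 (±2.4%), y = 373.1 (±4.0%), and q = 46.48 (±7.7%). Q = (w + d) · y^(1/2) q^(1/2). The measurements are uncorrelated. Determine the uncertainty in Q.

213

Let u = w + d = 33.97. δu = √(δw² + δd²) = √(0.0957 + 0.340) = 0.660, so δu/u = 0.0194.
Q is then a monomial in u, y, q:
δQ/Q = √((δu/u)² + (½·δy/y)² + (½·δq/q)²) = √(0.000378 + 0.000400 + 0.00148) = 0.0475
Q = 4473, so δQ = 0.0475 × 4473 = 213.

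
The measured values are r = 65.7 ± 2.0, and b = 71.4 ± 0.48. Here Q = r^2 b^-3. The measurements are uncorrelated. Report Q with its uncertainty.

0.0119 ± 0.000761

Since Q is a product/quotient, work with relative uncertainties:
  (2·δr/r)² = (2×0.0304)² = 0.00371;  (-3·δb/b)² = (-3×0.00672)² = 0.000407
δQ/Q = √(0.00411) = 0.0641
Q = 0.0119, so δQ = 0.0641 × 0.0119 = 0.000761.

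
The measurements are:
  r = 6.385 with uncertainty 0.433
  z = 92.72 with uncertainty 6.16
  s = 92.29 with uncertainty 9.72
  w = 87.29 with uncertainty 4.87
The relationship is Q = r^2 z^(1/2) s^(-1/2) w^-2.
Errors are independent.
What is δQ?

0.000999

For a monomial Q ∝ r^2, z^(1/2), s^(-1/2), w^-2, fractional errors add in quadrature:
  (2·δr/r)² = (2×0.0678)² = 0.0184;  (½·δz/z)² = (0.5×0.0664)² = 0.00110;  (−½·δs/s)² = (-0.5×0.105)² = 0.00277;  (-2·δw/w)² = (-2×0.0558)² = 0.0125
δQ/Q = √(0.0347) = 0.186
Q = 0.005363, so δQ = 0.186 × 0.005363 = 0.000999.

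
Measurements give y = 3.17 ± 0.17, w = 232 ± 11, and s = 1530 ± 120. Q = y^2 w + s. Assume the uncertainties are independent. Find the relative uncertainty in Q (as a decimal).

Let p = y^2·w = 2330. δp/p = √((2·δy/y)² + (1·δw/w)²) = √(0.0115 + 0.00225) = 0.117, so δp = 273.
Q = p + s: δQ = √(δp² + δs²) = √(74700 + 14400) = 299
Q = 3860, so δQ/Q = 299/3860 = 0.0773.

0.0773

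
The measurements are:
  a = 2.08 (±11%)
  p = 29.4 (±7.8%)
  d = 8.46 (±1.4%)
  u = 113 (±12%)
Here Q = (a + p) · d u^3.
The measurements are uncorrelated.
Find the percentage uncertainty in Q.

Let w = a + p = 31.5. δw = √(δa² + δp²) = √(0.0523 + 5.26) = 2.30, so δw/w = 0.0732.
Q is then a monomial in w, d, u:
δQ/Q = √((δw/w)² + (1·δd/d)² + (3·δu/u)²) = √(0.00536 + 0.000196 + 0.130) = 0.368

36.8%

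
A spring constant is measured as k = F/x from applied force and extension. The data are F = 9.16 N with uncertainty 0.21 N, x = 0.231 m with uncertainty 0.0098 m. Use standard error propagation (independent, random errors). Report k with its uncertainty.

Since k is a product/quotient, work with relative uncertainties:
  (1·δF/F)² = (1×0.0229)² = 0.000526;  (-1·δx/x)² = (-1×0.0424)² = 0.00180
δk/k = √(0.00233) = 0.0482
k = 39.7 N/m, so δk = 0.0482 × 39.7 = 1.91 N/m.

39.7 ± 1.91 N/m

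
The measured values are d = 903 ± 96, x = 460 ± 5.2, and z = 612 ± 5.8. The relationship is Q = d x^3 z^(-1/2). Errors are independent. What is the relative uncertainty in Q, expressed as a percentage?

11.2%

For a monomial Q ∝ d, x^3, z^(-1/2), fractional errors add in quadrature:
  (1·δd/d)² = (1×0.106)² = 0.0113;  (3·δx/x)² = (3×0.0113)² = 0.00115;  (−½·δz/z)² = (-0.5×0.00948)² = 2.25e-05
δQ/Q = √(0.0125) = 0.112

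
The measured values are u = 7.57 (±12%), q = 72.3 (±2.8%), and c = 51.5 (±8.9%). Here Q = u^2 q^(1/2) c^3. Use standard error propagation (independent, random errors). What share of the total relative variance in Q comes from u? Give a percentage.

44.6%

(δQ/Q)² = (2·δu/u)² + (½·δq/q)² + (3·δc/c)²
  u term: (2×0.120)² = 0.0576
  q term: (0.5×0.0280)² = 0.000196
  c term: (3×0.0890)² = 0.0713
Total = 0.129. Share from u = 0.0576/0.129 = 0.446.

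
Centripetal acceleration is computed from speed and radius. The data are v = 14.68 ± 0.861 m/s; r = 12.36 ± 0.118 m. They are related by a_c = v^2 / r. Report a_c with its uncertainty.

17.44 ± 2.05 m/s^2

Products/powers → add relative errors in quadrature, weighted by exponent:
  (2·δv/v)² = (2×0.0587)² = 0.0138;  (-1·δr/r)² = (-1×0.00955)² = 9.11e-05
δa_c/a_c = √(0.0139) = 0.118
a_c = 17.44 m/s^2, so δa_c = 0.118 × 17.44 = 2.05 m/s^2.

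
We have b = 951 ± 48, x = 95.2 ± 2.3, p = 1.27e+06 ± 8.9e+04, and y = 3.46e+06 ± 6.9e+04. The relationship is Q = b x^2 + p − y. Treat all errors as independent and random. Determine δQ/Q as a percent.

Let w = b·x^2 = 8.62e+06. δw/w = √((1·δb/b)² + (2·δx/x)²) = √(0.00255 + 0.00233) = 0.0699, so δw = 6.02e+05.
Q = w + p − y: δQ = √(δw² + δp² + δy²) = √(3.63e+11 + 7.92e+09 + 4.76e+09) = 6.13e+05
Q = 6.43e+06, so δQ/Q = 6.13e+05/6.43e+06 = 0.0953.

9.53%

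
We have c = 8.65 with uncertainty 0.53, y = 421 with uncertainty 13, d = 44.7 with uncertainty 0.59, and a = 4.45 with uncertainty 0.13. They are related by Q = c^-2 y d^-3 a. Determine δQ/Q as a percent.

Relative error in a monomial: (δQ/Q)² = Σ (nᵢ · δxᵢ/xᵢ)².
  (-2·δc/c)² = (-2×0.0613)² = 0.0150;  (1·δy/y)² = (1×0.0309)² = 0.000954;  (-3·δd/d)² = (-3×0.0132)² = 0.00157;  (1·δa/a)² = (1×0.0292)² = 0.000853
δQ/Q = √(0.0184) = 0.136

13.6%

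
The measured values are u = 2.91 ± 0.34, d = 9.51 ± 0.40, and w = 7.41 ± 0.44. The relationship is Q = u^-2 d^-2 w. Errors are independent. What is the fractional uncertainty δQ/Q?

Relative error in a monomial: (δQ/Q)² = Σ (nᵢ · δxᵢ/xᵢ)².
  (-2·δu/u)² = (-2×0.117)² = 0.0546;  (-2·δd/d)² = (-2×0.0421)² = 0.00708;  (1·δw/w)² = (1×0.0594)² = 0.00353
δQ/Q = √(0.0652) = 0.255

0.255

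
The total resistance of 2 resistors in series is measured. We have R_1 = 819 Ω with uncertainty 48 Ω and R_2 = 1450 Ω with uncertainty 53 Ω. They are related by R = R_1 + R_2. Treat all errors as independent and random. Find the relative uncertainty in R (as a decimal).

0.0315

R is a linear combination, so absolute uncertainties add in quadrature:
  (δR_1)² = 2300;  (δR_2)² = 2810
δR = √(5110) = 71.5 Ω
R = 2270 Ω, so δR/R = 71.5/2270 = 0.0315.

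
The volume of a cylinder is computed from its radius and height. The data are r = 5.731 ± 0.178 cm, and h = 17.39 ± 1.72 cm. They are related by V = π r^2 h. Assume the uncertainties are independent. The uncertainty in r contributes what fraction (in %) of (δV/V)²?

(δV/V)² = (2·δr/r)² + (1·δh/h)²
  r term: (2×0.0311)² = 0.00386
  h term: (1×0.0989)² = 0.00978
Total = 0.0136. Share from r = 0.00386/0.0136 = 0.283.

28.3%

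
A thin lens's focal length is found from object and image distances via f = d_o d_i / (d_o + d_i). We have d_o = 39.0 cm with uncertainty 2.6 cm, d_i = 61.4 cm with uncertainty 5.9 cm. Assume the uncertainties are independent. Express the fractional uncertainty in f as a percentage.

5.53%

∂f/∂d_o = (d_i/(d_o+d_i))² = 0.374;  ∂f/∂d_i = (d_o/(d_o+d_i))² = 0.151
δf = √((∂f/∂d_o · δd_o)² + (∂f/∂d_i · δd_i)²) = √(0.946 + 0.793) = 1.32 cm
f = 23.9 cm, so δf/f = 1.32/23.9 = 0.0553.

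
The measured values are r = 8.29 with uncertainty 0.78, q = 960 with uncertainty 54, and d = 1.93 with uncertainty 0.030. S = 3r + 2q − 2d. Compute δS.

For a sum/difference, combine absolute errors in quadrature:
  (3·δr)² = 5.48;  (2·δq)² = 11700;  (2·δd)² = 0.00360
δS = √(11700) = 108

108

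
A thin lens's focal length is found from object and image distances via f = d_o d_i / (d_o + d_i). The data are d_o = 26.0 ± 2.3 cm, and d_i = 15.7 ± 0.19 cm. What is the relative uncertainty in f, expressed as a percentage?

∂f/∂d_o = (d_i/(d_o+d_i))² = 0.142;  ∂f/∂d_i = (d_o/(d_o+d_i))² = 0.389
δf = √((∂f/∂d_o · δd_o)² + (∂f/∂d_i · δd_i)²) = √(0.106 + 0.00546) = 0.334 cm
f = 9.79 cm, so δf/f = 0.334/9.79 = 0.0341.

3.41%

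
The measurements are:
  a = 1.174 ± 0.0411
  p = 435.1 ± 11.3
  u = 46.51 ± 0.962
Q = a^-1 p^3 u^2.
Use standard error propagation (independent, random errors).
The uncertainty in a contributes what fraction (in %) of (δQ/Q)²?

13.6%

(δQ/Q)² = (-1·δa/a)² + (3·δp/p)² + (2·δu/u)²
  a term: (-1×0.0350)² = 0.00123
  p term: (3×0.0260)² = 0.00607
  u term: (2×0.0207)² = 0.00171
Total = 0.00901. Share from a = 0.00123/0.00901 = 0.136.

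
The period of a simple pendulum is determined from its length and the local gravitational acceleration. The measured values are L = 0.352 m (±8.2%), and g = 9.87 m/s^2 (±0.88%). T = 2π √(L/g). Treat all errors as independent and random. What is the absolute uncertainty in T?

Products/powers → add relative errors in quadrature, weighted by exponent:
  (½·δL/L)² = (0.5×0.0820)² = 0.00168;  (−½·δg/g)² = (-0.5×0.00880)² = 1.94e-05
δT/T = √(0.00170) = 0.0412
T = 1.19 s, so δT = 0.0412 × 1.19 = 0.0489 s.

0.0489 s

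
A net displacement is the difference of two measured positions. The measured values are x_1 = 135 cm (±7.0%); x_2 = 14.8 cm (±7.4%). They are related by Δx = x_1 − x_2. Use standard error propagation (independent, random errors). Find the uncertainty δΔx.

Absolute uncertainties add in quadrature for a linear combination:
  (δx_1)² = 89.3;  (δx_2)² = 1.20
δΔx = √(90.5) = 9.51 cm

9.51 cm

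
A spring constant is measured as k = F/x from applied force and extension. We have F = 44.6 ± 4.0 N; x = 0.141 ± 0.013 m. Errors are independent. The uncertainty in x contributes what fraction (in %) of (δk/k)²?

51.4%

(δk/k)² = (1·δF/F)² + (-1·δx/x)²
  F term: (1×0.0897)² = 0.00804
  x term: (-1×0.0922)² = 0.00850
Total = 0.0165. Share from x = 0.00850/0.0165 = 0.514.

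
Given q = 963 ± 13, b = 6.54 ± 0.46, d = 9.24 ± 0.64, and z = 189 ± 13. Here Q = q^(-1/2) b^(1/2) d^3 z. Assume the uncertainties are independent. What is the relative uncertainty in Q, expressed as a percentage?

22.2%

Each factor contributes (exponent × relative error)² to (δQ/Q)²:
  (−½·δq/q)² = (-0.5×0.0135)² = 4.56e-05;  (½·δb/b)² = (0.5×0.0703)² = 0.00124;  (3·δd/d)² = (3×0.0693)² = 0.0432;  (1·δz/z)² = (1×0.0688)² = 0.00473
δQ/Q = √(0.0492) = 0.222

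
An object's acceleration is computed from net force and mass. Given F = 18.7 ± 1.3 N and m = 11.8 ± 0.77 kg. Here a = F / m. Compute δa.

a is a product of powers, so relative uncertainties combine in quadrature:
  (1·δF/F)² = (1×0.0695)² = 0.00483;  (-1·δm/m)² = (-1×0.0653)² = 0.00426
δa/a = √(0.00909) = 0.0953
a = 1.58 m/s^2, so δa = 0.0953 × 1.58 = 0.151 m/s^2.

0.151 m/s^2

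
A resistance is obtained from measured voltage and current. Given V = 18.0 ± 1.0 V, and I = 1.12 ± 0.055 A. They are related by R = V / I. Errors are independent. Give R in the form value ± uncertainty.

R is a product of powers, so relative uncertainties combine in quadrature:
  (1·δV/V)² = (1×0.0556)² = 0.00309;  (-1·δI/I)² = (-1×0.0491)² = 0.00241
δR/R = √(0.00550) = 0.0741
R = 16.1 Ω, so δR = 0.0741 × 16.1 = 1.19 Ω.

16.1 ± 1.19 Ω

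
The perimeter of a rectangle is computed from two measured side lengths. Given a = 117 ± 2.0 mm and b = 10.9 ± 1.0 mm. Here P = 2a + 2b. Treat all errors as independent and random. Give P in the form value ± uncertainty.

P is a linear combination, so absolute uncertainties add in quadrature:
  (2·δa)² = 16.0;  (2·δb)² = 4.00
δP = √(20.0) = 4.47 mm
P = 256 mm.

256 ± 4.47 mm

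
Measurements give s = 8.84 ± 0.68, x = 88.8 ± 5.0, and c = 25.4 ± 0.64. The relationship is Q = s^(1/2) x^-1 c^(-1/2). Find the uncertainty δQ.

0.000461

Relative error in a monomial: (δQ/Q)² = Σ (nᵢ · δxᵢ/xᵢ)².
  (½·δs/s)² = (0.5×0.0769)² = 0.00148;  (-1·δx/x)² = (-1×0.0563)² = 0.00317;  (−½·δc/c)² = (-0.5×0.0252)² = 0.000159
δQ/Q = √(0.00481) = 0.0693
Q = 0.00664, so δQ = 0.0693 × 0.00664 = 0.000461.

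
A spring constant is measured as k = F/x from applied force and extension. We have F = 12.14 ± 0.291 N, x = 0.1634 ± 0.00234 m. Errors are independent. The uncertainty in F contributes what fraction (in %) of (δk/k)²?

(δk/k)² = (1·δF/F)² + (-1·δx/x)²
  F term: (1×0.0240)² = 0.000575
  x term: (-1×0.0143)² = 0.000205
Total = 0.000780. Share from F = 0.000575/0.000780 = 0.737.

73.7%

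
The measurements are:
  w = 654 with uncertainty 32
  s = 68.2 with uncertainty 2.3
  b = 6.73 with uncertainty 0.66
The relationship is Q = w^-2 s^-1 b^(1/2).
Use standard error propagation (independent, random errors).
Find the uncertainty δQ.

Relative error in a monomial: (δQ/Q)² = Σ (nᵢ · δxᵢ/xᵢ)².
  (-2·δw/w)² = (-2×0.0489)² = 0.00958;  (-1·δs/s)² = (-1×0.0337)² = 0.00114;  (½·δb/b)² = (0.5×0.0981)² = 0.00240
δQ/Q = √(0.0131) = 0.115
Q = 8.89e-08, so δQ = 0.115 × 8.89e-08 = 1.02e-08.

1.02e-08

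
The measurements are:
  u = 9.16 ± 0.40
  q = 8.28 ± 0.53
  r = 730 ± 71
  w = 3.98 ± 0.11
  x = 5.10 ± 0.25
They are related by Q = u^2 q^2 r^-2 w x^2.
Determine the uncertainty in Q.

0.300

For a monomial Q ∝ u^2, q^2, r^-2, w, x^2, fractional errors add in quadrature:
  (2·δu/u)² = (2×0.0437)² = 0.00763;  (2·δq/q)² = (2×0.0640)² = 0.0164;  (-2·δr/r)² = (-2×0.0973)² = 0.0378;  (1·δw/w)² = (1×0.0276)² = 0.000764;  (2·δx/x)² = (2×0.0490)² = 0.00961
δQ/Q = √(0.0722) = 0.269
Q = 1.12, so δQ = 0.269 × 1.12 = 0.300.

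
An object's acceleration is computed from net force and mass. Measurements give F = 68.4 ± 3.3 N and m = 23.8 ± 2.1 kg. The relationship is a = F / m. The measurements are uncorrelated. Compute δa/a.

For a monomial a ∝ F, m^-1, fractional errors add in quadrature:
  (1·δF/F)² = (1×0.0482)² = 0.00233;  (-1·δm/m)² = (-1×0.0882)² = 0.00779
δa/a = √(0.0101) = 0.101

0.101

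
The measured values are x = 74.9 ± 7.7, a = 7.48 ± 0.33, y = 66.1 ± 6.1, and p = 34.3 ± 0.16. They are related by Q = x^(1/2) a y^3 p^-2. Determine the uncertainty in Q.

For a monomial Q ∝ x^(1/2), a, y^3, p^-2, fractional errors add in quadrature:
  (½·δx/x)² = (0.5×0.103)² = 0.00264;  (1·δa/a)² = (1×0.0441)² = 0.00195;  (3·δy/y)² = (3×0.0923)² = 0.0766;  (-2·δp/p)² = (-2×0.00466)² = 8.7e-05
δQ/Q = √(0.0813) = 0.285
Q = 15900, so δQ = 0.285 × 15900 = 4530.

4530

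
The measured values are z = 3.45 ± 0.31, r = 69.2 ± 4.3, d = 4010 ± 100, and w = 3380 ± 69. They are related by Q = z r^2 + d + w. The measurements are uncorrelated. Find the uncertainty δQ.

Let p = z·r^2 = 16500. δp/p = √((1·δz/z)² + (2·δr/r)²) = √(0.00807 + 0.0154) = 0.153, so δp = 2530.
Q = p + d + w: δQ = √(δp² + δd² + δw²) = √(6.42e+06 + 10000 + 4760) = 2540

2540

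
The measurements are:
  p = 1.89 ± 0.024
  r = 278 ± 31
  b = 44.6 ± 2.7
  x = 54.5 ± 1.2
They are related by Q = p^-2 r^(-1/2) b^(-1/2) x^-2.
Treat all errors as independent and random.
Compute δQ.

6.88e-08

Products/powers → add relative errors in quadrature, weighted by exponent:
  (-2·δp/p)² = (-2×0.0127)² = 0.000645;  (−½·δr/r)² = (-0.5×0.112)² = 0.00311;  (−½·δb/b)² = (-0.5×0.0605)² = 0.000916;  (-2·δx/x)² = (-2×0.0220)² = 0.00194
δQ/Q = √(0.00661) = 0.0813
Q = 8.46e-07, so δQ = 0.0813 × 8.46e-07 = 6.88e-08.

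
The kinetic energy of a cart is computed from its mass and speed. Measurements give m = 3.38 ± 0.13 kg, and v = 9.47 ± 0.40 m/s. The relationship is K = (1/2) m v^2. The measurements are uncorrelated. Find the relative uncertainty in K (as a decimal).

Products/powers → add relative errors in quadrature, weighted by exponent:
  (1·δm/m)² = (1×0.0385)² = 0.00148;  (2·δv/v)² = (2×0.0422)² = 0.00714
δK/K = √(0.00862) = 0.0928

0.0928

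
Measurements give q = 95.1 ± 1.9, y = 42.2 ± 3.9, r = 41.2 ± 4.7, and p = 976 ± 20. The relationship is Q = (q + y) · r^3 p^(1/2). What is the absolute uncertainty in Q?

Let u = q + y = 137. δu = √(δq² + δy²) = √(3.61 + 15.2) = 4.34, so δu/u = 0.0316.
Q is then a monomial in u, r, p:
δQ/Q = √((δu/u)² + (3·δr/r)² + (½·δp/p)²) = √(0.000998 + 0.117 + 0.000105) = 0.344
Q = 3e+08, so δQ = 0.344 × 3e+08 = 1.03e+08.

1.03e+08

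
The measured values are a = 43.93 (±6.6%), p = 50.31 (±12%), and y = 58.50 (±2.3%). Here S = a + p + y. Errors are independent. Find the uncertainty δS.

6.83

Sums and differences: (δS)² = Σ (cᵢ δxᵢ)².
  (δa)² = 8.41;  (δp)² = 36.4;  (δy)² = 1.81
δS = √(46.7) = 6.83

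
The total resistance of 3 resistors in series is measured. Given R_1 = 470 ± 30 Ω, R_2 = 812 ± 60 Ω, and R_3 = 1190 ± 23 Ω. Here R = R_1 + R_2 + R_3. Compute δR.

70.9 Ω

Each term contributes (cᵢ δxᵢ)² to (δR)²:
  (δR_1)² = 900;  (δR_2)² = 3600;  (δR_3)² = 529
δR = √(5030) = 70.9 Ω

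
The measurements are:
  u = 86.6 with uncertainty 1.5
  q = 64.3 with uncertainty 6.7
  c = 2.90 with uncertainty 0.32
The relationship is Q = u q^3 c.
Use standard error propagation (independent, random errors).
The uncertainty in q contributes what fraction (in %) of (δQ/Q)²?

(δQ/Q)² = (1·δu/u)² + (3·δq/q)² + (1·δc/c)²
  u term: (1×0.0173)² = 0.000300
  q term: (3×0.104)² = 0.0977
  c term: (1×0.110)² = 0.0122
Total = 0.110. Share from q = 0.0977/0.110 = 0.887.

88.7%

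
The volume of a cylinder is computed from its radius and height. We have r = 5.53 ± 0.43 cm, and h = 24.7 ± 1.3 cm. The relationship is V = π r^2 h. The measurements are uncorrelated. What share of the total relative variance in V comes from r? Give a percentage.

(δV/V)² = (2·δr/r)² + (1·δh/h)²
  r term: (2×0.0778)² = 0.0242
  h term: (1×0.0526)² = 0.00277
Total = 0.0270. Share from r = 0.0242/0.0270 = 0.897.

89.7%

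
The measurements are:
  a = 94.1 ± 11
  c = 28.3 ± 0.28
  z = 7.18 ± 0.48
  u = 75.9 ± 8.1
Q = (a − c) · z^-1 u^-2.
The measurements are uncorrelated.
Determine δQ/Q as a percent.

27.9%

Let w = a − c = 65.8. δw = √(δa² + δc²) = √(121 + 0.0784) = 11.0, so δw/w = 0.167.
Q is then a monomial in w, z, u:
δQ/Q = √((δw/w)² + (-1·δz/z)² + (-2·δu/u)²) = √(0.0280 + 0.00447 + 0.0456) = 0.279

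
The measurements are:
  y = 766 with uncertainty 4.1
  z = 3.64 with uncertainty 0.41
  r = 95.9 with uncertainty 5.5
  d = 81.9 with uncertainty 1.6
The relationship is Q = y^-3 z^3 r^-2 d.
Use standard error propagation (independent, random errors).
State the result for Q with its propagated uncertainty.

Each factor contributes (exponent × relative error)² to (δQ/Q)²:
  (-3·δy/y)² = (-3×0.00535)² = 0.000258;  (3·δz/z)² = (3×0.113)² = 0.114;  (-2·δr/r)² = (-2×0.0574)² = 0.0132;  (1·δd/d)² = (1×0.0195)² = 0.000382
δQ/Q = √(0.128) = 0.358
Q = 9.56e-10, so δQ = 0.358 × 9.56e-10 = 3.42e-10.

(9.56 ± 3.42) × 10^-10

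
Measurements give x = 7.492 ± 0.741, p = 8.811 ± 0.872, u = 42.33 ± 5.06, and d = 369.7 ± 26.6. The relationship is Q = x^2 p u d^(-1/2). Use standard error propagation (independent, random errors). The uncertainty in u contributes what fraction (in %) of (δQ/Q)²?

(δQ/Q)² = (2·δx/x)² + (1·δp/p)² + (1·δu/u)² + (−½·δd/d)²
  x term: (2×0.0989)² = 0.0391
  p term: (1×0.0990)² = 0.00979
  u term: (1×0.120)² = 0.0143
  d term: (-0.5×0.0720)² = 0.00129
Total = 0.0645. Share from u = 0.0143/0.0645 = 0.222.

22.2%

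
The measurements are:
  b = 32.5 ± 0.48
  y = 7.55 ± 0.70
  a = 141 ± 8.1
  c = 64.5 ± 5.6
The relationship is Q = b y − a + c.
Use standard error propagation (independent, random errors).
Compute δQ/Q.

Let p = b·y = 245. δp/p = √((1·δb/b)² + (1·δy/y)²) = √(0.000218 + 0.00860) = 0.0939, so δp = 23.0.
Q = p − a + c: δQ = √(δp² + δa² + δc²) = √(531 + 65.6 + 31.4) = 25.1
Q = 169, so δQ/Q = 25.1/169 = 0.148.

0.148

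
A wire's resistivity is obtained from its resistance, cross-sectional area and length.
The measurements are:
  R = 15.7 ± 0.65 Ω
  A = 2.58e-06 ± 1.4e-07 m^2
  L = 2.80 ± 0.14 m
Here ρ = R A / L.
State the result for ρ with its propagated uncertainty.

(1.45 ± 0.122) × 10^-5 Ω·m

Each factor contributes (exponent × relative error)² to (δρ/ρ)²:
  (1·δR/R)² = (1×0.0414)² = 0.00171;  (1·δA/A)² = (1×0.0543)² = 0.00294;  (-1·δL/L)² = (-1×0.0500)² = 0.00250
δρ/ρ = √(0.00716) = 0.0846
ρ = 1.45e-05 Ω·m, so δρ = 0.0846 × 1.45e-05 = 1.22e-06 Ω·m.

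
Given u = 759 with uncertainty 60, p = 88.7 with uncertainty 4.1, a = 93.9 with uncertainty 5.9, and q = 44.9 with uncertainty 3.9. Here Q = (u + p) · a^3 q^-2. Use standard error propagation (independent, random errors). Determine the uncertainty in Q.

92600

Let w = u + p = 848. δw = √(δu² + δp²) = √(3600 + 16.8) = 60.1, so δw/w = 0.0709.
Q is then a monomial in w, a, q:
δQ/Q = √((δw/w)² + (3·δa/a)² + (-2·δq/q)²) = √(0.00503 + 0.0355 + 0.0302) = 0.266
Q = 3.48e+05, so δQ = 0.266 × 3.48e+05 = 92600.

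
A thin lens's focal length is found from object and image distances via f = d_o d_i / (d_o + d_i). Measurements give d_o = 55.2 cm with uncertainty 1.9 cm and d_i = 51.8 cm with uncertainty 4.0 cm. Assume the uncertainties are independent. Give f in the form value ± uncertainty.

∂f/∂d_o = (d_i/(d_o+d_i))² = 0.234;  ∂f/∂d_i = (d_o/(d_o+d_i))² = 0.266
δf = √((∂f/∂d_o · δd_o)² + (∂f/∂d_i · δd_i)²) = √(0.198 + 1.13) = 1.15 cm
f = 26.7 cm.

26.7 ± 1.15 cm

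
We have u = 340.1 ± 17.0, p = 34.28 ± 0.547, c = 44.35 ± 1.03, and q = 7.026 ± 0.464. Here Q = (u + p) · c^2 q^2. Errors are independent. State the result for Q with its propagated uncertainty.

Let w = u + p = 374.4. δw = √(δu² + δp²) = √(289 + 0.299) = 17.0, so δw/w = 0.0454.
Q is then a monomial in w, c, q:
δQ/Q = √((δw/w)² + (2·δc/c)² + (2·δq/q)²) = √(0.00206 + 0.00216 + 0.0174) = 0.147
Q = 3.635e+07, so δQ = 0.147 × 3.635e+07 = 5.35e+06.

(3.635 ± 0.535) × 10^7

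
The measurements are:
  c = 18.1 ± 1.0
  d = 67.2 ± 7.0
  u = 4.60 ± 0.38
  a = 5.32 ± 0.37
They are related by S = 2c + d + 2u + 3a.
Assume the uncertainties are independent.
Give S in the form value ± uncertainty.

Sums and differences: (δS)² = Σ (cᵢ δxᵢ)².
  (2·δc)² = 4.00;  (δd)² = 49.0;  (2·δu)² = 0.578;  (3·δa)² = 1.23
δS = √(54.8) = 7.40
S = 129.

129 ± 7.40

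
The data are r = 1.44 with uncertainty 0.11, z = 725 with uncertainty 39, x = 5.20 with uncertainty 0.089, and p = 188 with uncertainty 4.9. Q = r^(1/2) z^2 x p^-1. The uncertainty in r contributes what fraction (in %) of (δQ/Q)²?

(δQ/Q)² = (½·δr/r)² + (2·δz/z)² + (1·δx/x)² + (-1·δp/p)²
  r term: (0.5×0.0764)² = 0.00146
  z term: (2×0.0538)² = 0.0116
  x term: (1×0.0171)² = 0.000293
  p term: (-1×0.0261)² = 0.000679
Total = 0.0140. Share from r = 0.00146/0.0140 = 0.104.

10.4%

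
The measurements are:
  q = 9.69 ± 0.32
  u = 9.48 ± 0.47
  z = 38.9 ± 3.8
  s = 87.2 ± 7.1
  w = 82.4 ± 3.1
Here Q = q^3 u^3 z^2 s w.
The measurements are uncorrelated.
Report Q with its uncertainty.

(8.43 ± 2.36) × 10^12

Since Q is a product/quotient, work with relative uncertainties:
  (3·δq/q)² = (3×0.0330)² = 0.00982;  (3·δu/u)² = (3×0.0496)² = 0.0221;  (2·δz/z)² = (2×0.0977)² = 0.0382;  (1·δs/s)² = (1×0.0814)² = 0.00663;  (1·δw/w)² = (1×0.0376)² = 0.00142
δQ/Q = √(0.0782) = 0.280
Q = 8.43e+12, so δQ = 0.280 × 8.43e+12 = 2.36e+12.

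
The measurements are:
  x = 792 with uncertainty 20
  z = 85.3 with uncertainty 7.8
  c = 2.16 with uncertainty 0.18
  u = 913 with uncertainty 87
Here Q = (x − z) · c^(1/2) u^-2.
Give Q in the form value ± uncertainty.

0.00125 ± 0.000246

Let w = x − z = 707. δw = √(δx² + δz²) = √(400 + 60.8) = 21.5, so δw/w = 0.0304.
Q is then a monomial in w, c, u:
δQ/Q = √((δw/w)² + (½·δc/c)² + (-2·δu/u)²) = √(0.000923 + 0.00174 + 0.0363) = 0.197
Q = 0.00125, so δQ = 0.197 × 0.00125 = 0.000246.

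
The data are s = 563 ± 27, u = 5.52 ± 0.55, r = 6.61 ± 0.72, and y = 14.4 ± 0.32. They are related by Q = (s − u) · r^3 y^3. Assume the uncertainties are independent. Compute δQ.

1.62e+08

Let w = s − u = 557. δw = √(δs² + δu²) = √(729 + 0.303) = 27.0, so δw/w = 0.0484.
Q is then a monomial in w, r, y:
δQ/Q = √((δw/w)² + (3·δr/r)² + (3·δy/y)²) = √(0.00235 + 0.107 + 0.00444) = 0.337
Q = 4.81e+08, so δQ = 0.337 × 4.81e+08 = 1.62e+08.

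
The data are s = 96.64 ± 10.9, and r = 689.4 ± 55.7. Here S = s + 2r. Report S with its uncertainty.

1475 ± 112

Sums and differences: (δS)² = Σ (cᵢ δxᵢ)².
  (δs)² = 119;  (2·δr)² = 12400
δS = √(12500) = 112
S = 1475.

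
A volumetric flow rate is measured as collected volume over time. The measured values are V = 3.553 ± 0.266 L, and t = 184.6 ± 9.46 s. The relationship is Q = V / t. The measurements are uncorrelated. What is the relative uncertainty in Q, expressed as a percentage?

9.07%

Q is a product of powers, so relative uncertainties combine in quadrature:
  (1·δV/V)² = (1×0.0749)² = 0.00560;  (-1·δt/t)² = (-1×0.0512)² = 0.00263
δQ/Q = √(0.00823) = 0.0907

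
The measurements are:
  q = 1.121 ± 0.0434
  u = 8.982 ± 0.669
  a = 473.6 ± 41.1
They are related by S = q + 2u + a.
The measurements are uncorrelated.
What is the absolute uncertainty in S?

41.1

Each term contributes (cᵢ δxᵢ)² to (δS)²:
  (δq)² = 0.00188;  (2·δu)² = 1.79;  (δa)² = 1690
δS = √(1690) = 41.1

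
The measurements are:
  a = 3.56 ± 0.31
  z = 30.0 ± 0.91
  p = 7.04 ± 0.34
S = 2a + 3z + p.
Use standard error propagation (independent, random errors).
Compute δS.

Each term contributes (cᵢ δxᵢ)² to (δS)²:
  (2·δa)² = 0.384;  (3·δz)² = 7.45;  (δp)² = 0.116
δS = √(7.95) = 2.82

2.82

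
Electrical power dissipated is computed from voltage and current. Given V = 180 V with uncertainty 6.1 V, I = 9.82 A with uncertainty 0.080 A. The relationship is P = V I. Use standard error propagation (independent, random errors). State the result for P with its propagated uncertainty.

Each factor contributes (exponent × relative error)² to (δP/P)²:
  (1·δV/V)² = (1×0.0339)² = 0.00115;  (1·δI/I)² = (1×0.00815)² = 6.64e-05
δP/P = √(0.00121) = 0.0349
P = 1770 W, so δP = 0.0349 × 1770 = 61.6 W.

1770 ± 61.6 W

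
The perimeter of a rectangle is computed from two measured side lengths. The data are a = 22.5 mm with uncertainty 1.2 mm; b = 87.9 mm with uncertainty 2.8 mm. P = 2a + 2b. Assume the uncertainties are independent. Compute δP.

Each term contributes (cᵢ δxᵢ)² to (δP)²:
  (2·δa)² = 5.76;  (2·δb)² = 31.4
δP = √(37.1) = 6.09 mm

6.09 mm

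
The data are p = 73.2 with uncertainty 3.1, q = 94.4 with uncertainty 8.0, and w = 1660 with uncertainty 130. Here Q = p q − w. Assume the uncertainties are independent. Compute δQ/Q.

0.127

Let h = p·q = 6910. δh/h = √((1·δp/p)² + (1·δq/q)²) = √(0.00179 + 0.00718) = 0.0947, so δh = 655.
Q = h − w: δQ = √(δh² + δw²) = √(4.29e+05 + 16900) = 667
Q = 5250, so δQ/Q = 667/5250 = 0.127.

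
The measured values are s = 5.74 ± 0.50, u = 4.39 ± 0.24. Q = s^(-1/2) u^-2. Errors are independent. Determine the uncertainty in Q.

0.00255

Each factor contributes (exponent × relative error)² to (δQ/Q)²:
  (−½·δs/s)² = (-0.5×0.0871)² = 0.00190;  (-2·δu/u)² = (-2×0.0547)² = 0.0120
δQ/Q = √(0.0139) = 0.118
Q = 0.0217, so δQ = 0.118 × 0.0217 = 0.00255.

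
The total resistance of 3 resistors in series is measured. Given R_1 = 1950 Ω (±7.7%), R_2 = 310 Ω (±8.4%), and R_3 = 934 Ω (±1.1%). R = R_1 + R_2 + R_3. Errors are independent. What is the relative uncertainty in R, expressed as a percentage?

R is a linear combination, so absolute uncertainties add in quadrature:
  (δR_1)² = 22500;  (δR_2)² = 678;  (δR_3)² = 106
δR = √(23300) = 153 Ω
R = 3190 Ω, so δR/R = 153/3190 = 0.0478.

4.78%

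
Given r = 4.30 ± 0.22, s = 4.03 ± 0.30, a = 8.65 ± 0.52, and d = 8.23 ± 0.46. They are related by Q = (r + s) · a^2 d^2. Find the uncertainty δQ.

Let u = r + s = 8.33. δu = √(δr² + δs²) = √(0.0484 + 0.0900) = 0.372, so δu/u = 0.0447.
Q is then a monomial in u, a, d:
δQ/Q = √((δu/u)² + (2·δa/a)² + (2·δd/d)²) = √(0.00199 + 0.0145 + 0.0125) = 0.170
Q = 42200, so δQ = 0.170 × 42200 = 7180.

7180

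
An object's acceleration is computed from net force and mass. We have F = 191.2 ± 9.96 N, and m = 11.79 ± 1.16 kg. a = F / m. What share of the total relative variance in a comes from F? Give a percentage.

21.9%

(δa/a)² = (1·δF/F)² + (-1·δm/m)²
  F term: (1×0.0521)² = 0.00271
  m term: (-1×0.0984)² = 0.00968
Total = 0.0124. Share from F = 0.00271/0.0124 = 0.219.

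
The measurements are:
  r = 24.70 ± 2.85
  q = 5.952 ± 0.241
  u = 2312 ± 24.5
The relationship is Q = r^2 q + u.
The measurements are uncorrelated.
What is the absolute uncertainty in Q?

Let p = r^2·q = 3631. δp/p = √((2·δr/r)² + (1·δq/q)²) = √(0.0533 + 0.00164) = 0.234, so δp = 851.
Q = p + u: δQ = √(δp² + δu²) = √(7.24e+05 + 600) = 851

851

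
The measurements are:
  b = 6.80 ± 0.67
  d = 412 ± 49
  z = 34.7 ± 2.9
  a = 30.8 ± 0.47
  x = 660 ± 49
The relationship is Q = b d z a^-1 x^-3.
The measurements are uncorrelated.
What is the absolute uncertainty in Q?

3.12e-06

Products/powers → add relative errors in quadrature, weighted by exponent:
  (1·δb/b)² = (1×0.0985)² = 0.00971;  (1·δd/d)² = (1×0.119)² = 0.0141;  (1·δz/z)² = (1×0.0836)² = 0.00698;  (-1·δa/a)² = (-1×0.0153)² = 0.000233;  (-3·δx/x)² = (-3×0.0742)² = 0.0496
δQ/Q = √(0.0807) = 0.284
Q = 1.1e-05, so δQ = 0.284 × 1.1e-05 = 3.12e-06.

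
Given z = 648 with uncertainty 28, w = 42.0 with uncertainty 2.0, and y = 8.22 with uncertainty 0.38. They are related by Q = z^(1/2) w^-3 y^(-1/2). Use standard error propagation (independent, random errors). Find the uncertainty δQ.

Relative error in a monomial: (δQ/Q)² = Σ (nᵢ · δxᵢ/xᵢ)².
  (½·δz/z)² = (0.5×0.0432)² = 0.000467;  (-3·δw/w)² = (-3×0.0476)² = 0.0204;  (−½·δy/y)² = (-0.5×0.0462)² = 0.000534
δQ/Q = √(0.0214) = 0.146
Q = 0.000120, so δQ = 0.146 × 0.000120 = 1.75e-05.

1.75e-05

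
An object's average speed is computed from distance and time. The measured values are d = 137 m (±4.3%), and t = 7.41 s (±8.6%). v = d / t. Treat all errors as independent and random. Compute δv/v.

Products/powers → add relative errors in quadrature, weighted by exponent:
  (1·δd/d)² = (1×0.0430)² = 0.00185;  (-1·δt/t)² = (-1×0.0860)² = 0.00740
δv/v = √(0.00924) = 0.0962

0.0962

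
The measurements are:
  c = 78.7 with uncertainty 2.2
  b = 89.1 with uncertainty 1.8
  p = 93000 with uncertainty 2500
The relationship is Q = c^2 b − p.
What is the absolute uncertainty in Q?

Let w = c^2·b = 5.52e+05. δw/w = √((2·δc/c)² + (1·δb/b)²) = √(0.00313 + 0.000408) = 0.0594, so δw = 32800.
Q = w − p: δQ = √(δw² + δp²) = √(1.08e+09 + 6.25e+06) = 32900

32900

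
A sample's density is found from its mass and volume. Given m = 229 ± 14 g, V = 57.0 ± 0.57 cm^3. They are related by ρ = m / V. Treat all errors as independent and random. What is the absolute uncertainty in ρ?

Each factor contributes (exponent × relative error)² to (δρ/ρ)²:
  (1·δm/m)² = (1×0.0611)² = 0.00374;  (-1·δV/V)² = (-1×0.0100)² = 0.000100
δρ/ρ = √(0.00384) = 0.0619
ρ = 4.02 g/cm^3, so δρ = 0.0619 × 4.02 = 0.249 g/cm^3.

0.249 g/cm^3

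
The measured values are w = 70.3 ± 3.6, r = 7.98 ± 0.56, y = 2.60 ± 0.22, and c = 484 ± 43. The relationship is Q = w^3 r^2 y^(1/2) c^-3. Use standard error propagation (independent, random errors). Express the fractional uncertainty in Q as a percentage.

Products/powers → add relative errors in quadrature, weighted by exponent:
  (3·δw/w)² = (3×0.0512)² = 0.0236;  (2·δr/r)² = (2×0.0702)² = 0.0197;  (½·δy/y)² = (0.5×0.0846)² = 0.00179;  (-3·δc/c)² = (-3×0.0888)² = 0.0710
δQ/Q = √(0.116) = 0.341

34.1%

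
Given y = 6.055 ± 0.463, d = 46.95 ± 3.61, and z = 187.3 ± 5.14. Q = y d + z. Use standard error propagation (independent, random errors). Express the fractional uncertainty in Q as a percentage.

Let p = y·d = 284.3. δp/p = √((1·δy/y)² + (1·δd/d)²) = √(0.00585 + 0.00591) = 0.108, so δp = 30.8.
Q = p + z: δQ = √(δp² + δz²) = √(950 + 26.4) = 31.3
Q = 471.6, so δQ/Q = 31.3/471.6 = 0.0663.

6.63%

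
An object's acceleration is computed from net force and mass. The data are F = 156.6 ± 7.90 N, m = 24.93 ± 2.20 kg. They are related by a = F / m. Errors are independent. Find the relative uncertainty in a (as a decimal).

0.102

Relative error in a monomial: (δa/a)² = Σ (nᵢ · δxᵢ/xᵢ)².
  (1·δF/F)² = (1×0.0504)² = 0.00254;  (-1·δm/m)² = (-1×0.0882)² = 0.00779
δa/a = √(0.0103) = 0.102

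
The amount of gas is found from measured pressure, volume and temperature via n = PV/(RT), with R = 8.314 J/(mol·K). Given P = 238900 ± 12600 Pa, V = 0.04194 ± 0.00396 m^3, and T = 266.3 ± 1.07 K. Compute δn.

0.490 mol

For a monomial n ∝ P, V, T^-1, fractional errors add in quadrature:
  (1·δP/P)² = (1×0.0527)² = 0.00278;  (1·δV/V)² = (1×0.0944)² = 0.00892;  (-1·δT/T)² = (-1×0.00402)² = 1.61e-05
δn/n = √(0.0117) = 0.108
n = 4.525 mol, so δn = 0.108 × 4.525 = 0.490 mol.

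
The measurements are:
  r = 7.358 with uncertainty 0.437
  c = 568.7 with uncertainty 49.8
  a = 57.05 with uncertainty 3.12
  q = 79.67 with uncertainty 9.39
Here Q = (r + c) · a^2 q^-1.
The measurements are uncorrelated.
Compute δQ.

4300

Let u = r + c = 576.1. δu = √(δr² + δc²) = √(0.191 + 2480) = 49.8, so δu/u = 0.0865.
Q is then a monomial in u, a, q:
δQ/Q = √((δu/u)² + (2·δa/a)² + (-1·δq/q)²) = √(0.00747 + 0.0120 + 0.0139) = 0.183
Q = 23530, so δQ = 0.183 × 23530 = 4300.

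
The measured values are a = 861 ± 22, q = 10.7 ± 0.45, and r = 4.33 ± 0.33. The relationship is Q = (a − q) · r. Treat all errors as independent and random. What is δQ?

Let u = a − q = 850. δu = √(δa² + δq²) = √(484 + 0.203) = 22.0, so δu/u = 0.0259.
Q is then a monomial in u, r:
δQ/Q = √((δu/u)² + (1·δr/r)²) = √(0.000670 + 0.00581) = 0.0805
Q = 3680, so δQ = 0.0805 × 3680 = 296.

296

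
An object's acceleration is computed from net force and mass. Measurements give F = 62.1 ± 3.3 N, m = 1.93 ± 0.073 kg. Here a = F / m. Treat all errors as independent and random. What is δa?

2.10 m/s^2

Each factor contributes (exponent × relative error)² to (δa/a)²:
  (1·δF/F)² = (1×0.0531)² = 0.00282;  (-1·δm/m)² = (-1×0.0378)² = 0.00143
δa/a = √(0.00425) = 0.0652
a = 32.2 m/s^2, so δa = 0.0652 × 32.2 = 2.10 m/s^2.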